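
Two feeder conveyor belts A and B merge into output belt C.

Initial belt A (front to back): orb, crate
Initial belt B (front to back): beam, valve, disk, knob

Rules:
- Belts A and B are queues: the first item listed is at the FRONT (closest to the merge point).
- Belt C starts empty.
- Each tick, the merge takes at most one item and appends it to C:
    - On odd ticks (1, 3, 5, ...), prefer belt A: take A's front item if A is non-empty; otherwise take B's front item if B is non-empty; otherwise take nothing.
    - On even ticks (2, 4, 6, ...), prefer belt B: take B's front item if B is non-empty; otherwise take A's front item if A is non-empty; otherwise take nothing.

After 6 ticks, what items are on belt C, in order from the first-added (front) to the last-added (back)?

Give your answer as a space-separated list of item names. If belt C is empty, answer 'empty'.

Tick 1: prefer A, take orb from A; A=[crate] B=[beam,valve,disk,knob] C=[orb]
Tick 2: prefer B, take beam from B; A=[crate] B=[valve,disk,knob] C=[orb,beam]
Tick 3: prefer A, take crate from A; A=[-] B=[valve,disk,knob] C=[orb,beam,crate]
Tick 4: prefer B, take valve from B; A=[-] B=[disk,knob] C=[orb,beam,crate,valve]
Tick 5: prefer A, take disk from B; A=[-] B=[knob] C=[orb,beam,crate,valve,disk]
Tick 6: prefer B, take knob from B; A=[-] B=[-] C=[orb,beam,crate,valve,disk,knob]

Answer: orb beam crate valve disk knob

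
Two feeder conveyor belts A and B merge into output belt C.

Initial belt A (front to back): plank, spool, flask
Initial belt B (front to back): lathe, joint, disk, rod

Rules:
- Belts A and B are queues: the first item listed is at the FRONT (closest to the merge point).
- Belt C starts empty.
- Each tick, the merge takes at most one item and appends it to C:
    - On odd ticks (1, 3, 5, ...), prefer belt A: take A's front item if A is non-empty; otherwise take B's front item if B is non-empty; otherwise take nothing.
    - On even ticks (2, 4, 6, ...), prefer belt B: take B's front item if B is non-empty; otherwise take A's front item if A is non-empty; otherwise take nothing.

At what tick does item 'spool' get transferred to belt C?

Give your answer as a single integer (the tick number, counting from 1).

Answer: 3

Derivation:
Tick 1: prefer A, take plank from A; A=[spool,flask] B=[lathe,joint,disk,rod] C=[plank]
Tick 2: prefer B, take lathe from B; A=[spool,flask] B=[joint,disk,rod] C=[plank,lathe]
Tick 3: prefer A, take spool from A; A=[flask] B=[joint,disk,rod] C=[plank,lathe,spool]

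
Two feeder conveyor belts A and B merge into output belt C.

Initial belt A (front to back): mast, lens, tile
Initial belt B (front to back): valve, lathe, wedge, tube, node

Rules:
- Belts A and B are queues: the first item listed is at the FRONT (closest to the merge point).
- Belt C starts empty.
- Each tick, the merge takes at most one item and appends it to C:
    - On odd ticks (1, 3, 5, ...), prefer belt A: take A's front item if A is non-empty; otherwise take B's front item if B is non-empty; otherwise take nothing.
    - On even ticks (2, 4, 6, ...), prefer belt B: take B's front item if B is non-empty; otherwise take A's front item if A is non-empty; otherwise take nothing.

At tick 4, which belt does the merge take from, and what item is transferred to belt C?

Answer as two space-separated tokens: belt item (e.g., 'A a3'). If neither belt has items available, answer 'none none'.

Tick 1: prefer A, take mast from A; A=[lens,tile] B=[valve,lathe,wedge,tube,node] C=[mast]
Tick 2: prefer B, take valve from B; A=[lens,tile] B=[lathe,wedge,tube,node] C=[mast,valve]
Tick 3: prefer A, take lens from A; A=[tile] B=[lathe,wedge,tube,node] C=[mast,valve,lens]
Tick 4: prefer B, take lathe from B; A=[tile] B=[wedge,tube,node] C=[mast,valve,lens,lathe]

Answer: B lathe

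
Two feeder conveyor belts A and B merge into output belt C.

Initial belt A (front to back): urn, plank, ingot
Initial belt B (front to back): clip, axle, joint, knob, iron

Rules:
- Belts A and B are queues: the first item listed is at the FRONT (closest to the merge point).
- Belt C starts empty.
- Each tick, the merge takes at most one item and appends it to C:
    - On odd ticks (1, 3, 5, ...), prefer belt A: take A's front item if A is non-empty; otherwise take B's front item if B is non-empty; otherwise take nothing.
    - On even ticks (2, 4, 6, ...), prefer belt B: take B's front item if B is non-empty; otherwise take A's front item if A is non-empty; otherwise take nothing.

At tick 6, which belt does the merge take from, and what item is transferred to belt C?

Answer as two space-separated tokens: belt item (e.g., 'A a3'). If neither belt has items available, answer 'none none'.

Answer: B joint

Derivation:
Tick 1: prefer A, take urn from A; A=[plank,ingot] B=[clip,axle,joint,knob,iron] C=[urn]
Tick 2: prefer B, take clip from B; A=[plank,ingot] B=[axle,joint,knob,iron] C=[urn,clip]
Tick 3: prefer A, take plank from A; A=[ingot] B=[axle,joint,knob,iron] C=[urn,clip,plank]
Tick 4: prefer B, take axle from B; A=[ingot] B=[joint,knob,iron] C=[urn,clip,plank,axle]
Tick 5: prefer A, take ingot from A; A=[-] B=[joint,knob,iron] C=[urn,clip,plank,axle,ingot]
Tick 6: prefer B, take joint from B; A=[-] B=[knob,iron] C=[urn,clip,plank,axle,ingot,joint]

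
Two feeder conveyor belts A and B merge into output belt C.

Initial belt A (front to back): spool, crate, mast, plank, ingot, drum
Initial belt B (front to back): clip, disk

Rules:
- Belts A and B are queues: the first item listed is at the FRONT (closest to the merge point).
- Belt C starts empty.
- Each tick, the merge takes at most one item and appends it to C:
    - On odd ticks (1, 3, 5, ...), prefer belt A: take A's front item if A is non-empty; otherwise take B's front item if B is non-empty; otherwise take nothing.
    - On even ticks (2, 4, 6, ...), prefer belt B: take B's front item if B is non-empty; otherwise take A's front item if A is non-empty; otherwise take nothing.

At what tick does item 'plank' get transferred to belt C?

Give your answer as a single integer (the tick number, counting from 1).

Answer: 6

Derivation:
Tick 1: prefer A, take spool from A; A=[crate,mast,plank,ingot,drum] B=[clip,disk] C=[spool]
Tick 2: prefer B, take clip from B; A=[crate,mast,plank,ingot,drum] B=[disk] C=[spool,clip]
Tick 3: prefer A, take crate from A; A=[mast,plank,ingot,drum] B=[disk] C=[spool,clip,crate]
Tick 4: prefer B, take disk from B; A=[mast,plank,ingot,drum] B=[-] C=[spool,clip,crate,disk]
Tick 5: prefer A, take mast from A; A=[plank,ingot,drum] B=[-] C=[spool,clip,crate,disk,mast]
Tick 6: prefer B, take plank from A; A=[ingot,drum] B=[-] C=[spool,clip,crate,disk,mast,plank]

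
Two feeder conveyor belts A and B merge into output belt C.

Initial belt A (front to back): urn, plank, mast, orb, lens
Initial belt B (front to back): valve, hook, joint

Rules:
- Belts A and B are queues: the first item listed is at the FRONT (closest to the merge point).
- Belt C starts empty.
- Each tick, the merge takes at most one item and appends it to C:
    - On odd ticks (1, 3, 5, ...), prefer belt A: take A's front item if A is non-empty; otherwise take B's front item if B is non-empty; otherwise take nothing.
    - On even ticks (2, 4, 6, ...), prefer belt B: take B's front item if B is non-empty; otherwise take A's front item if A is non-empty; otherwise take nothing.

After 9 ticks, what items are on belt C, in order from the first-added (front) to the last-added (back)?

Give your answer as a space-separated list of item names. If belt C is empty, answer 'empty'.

Tick 1: prefer A, take urn from A; A=[plank,mast,orb,lens] B=[valve,hook,joint] C=[urn]
Tick 2: prefer B, take valve from B; A=[plank,mast,orb,lens] B=[hook,joint] C=[urn,valve]
Tick 3: prefer A, take plank from A; A=[mast,orb,lens] B=[hook,joint] C=[urn,valve,plank]
Tick 4: prefer B, take hook from B; A=[mast,orb,lens] B=[joint] C=[urn,valve,plank,hook]
Tick 5: prefer A, take mast from A; A=[orb,lens] B=[joint] C=[urn,valve,plank,hook,mast]
Tick 6: prefer B, take joint from B; A=[orb,lens] B=[-] C=[urn,valve,plank,hook,mast,joint]
Tick 7: prefer A, take orb from A; A=[lens] B=[-] C=[urn,valve,plank,hook,mast,joint,orb]
Tick 8: prefer B, take lens from A; A=[-] B=[-] C=[urn,valve,plank,hook,mast,joint,orb,lens]
Tick 9: prefer A, both empty, nothing taken; A=[-] B=[-] C=[urn,valve,plank,hook,mast,joint,orb,lens]

Answer: urn valve plank hook mast joint orb lens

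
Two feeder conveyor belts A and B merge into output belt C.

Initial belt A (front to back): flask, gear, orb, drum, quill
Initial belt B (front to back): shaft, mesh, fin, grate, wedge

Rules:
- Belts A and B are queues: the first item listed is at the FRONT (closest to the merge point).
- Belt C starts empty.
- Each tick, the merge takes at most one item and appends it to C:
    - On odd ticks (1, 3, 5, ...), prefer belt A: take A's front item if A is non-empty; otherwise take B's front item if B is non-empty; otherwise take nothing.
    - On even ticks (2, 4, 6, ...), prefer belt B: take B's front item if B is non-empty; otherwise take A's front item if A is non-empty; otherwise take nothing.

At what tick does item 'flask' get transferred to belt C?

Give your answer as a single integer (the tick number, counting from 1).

Answer: 1

Derivation:
Tick 1: prefer A, take flask from A; A=[gear,orb,drum,quill] B=[shaft,mesh,fin,grate,wedge] C=[flask]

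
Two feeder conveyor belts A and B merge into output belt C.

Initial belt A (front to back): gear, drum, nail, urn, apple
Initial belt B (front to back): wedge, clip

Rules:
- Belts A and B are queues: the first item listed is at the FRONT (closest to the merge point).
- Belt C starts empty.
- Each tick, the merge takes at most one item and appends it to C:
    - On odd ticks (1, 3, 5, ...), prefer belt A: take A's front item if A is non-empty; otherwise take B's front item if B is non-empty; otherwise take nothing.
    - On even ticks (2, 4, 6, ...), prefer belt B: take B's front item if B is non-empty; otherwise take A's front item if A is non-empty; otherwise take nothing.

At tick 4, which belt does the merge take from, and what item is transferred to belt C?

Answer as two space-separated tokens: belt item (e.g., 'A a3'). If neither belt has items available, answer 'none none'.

Answer: B clip

Derivation:
Tick 1: prefer A, take gear from A; A=[drum,nail,urn,apple] B=[wedge,clip] C=[gear]
Tick 2: prefer B, take wedge from B; A=[drum,nail,urn,apple] B=[clip] C=[gear,wedge]
Tick 3: prefer A, take drum from A; A=[nail,urn,apple] B=[clip] C=[gear,wedge,drum]
Tick 4: prefer B, take clip from B; A=[nail,urn,apple] B=[-] C=[gear,wedge,drum,clip]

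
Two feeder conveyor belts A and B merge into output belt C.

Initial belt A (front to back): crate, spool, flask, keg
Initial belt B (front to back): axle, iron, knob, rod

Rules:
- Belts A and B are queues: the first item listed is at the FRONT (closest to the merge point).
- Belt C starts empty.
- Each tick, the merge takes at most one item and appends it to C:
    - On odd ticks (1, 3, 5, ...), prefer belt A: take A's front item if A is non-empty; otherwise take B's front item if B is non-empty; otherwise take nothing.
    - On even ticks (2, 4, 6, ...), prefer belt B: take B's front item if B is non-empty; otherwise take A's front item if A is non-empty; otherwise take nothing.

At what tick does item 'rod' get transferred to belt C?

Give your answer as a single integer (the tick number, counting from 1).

Answer: 8

Derivation:
Tick 1: prefer A, take crate from A; A=[spool,flask,keg] B=[axle,iron,knob,rod] C=[crate]
Tick 2: prefer B, take axle from B; A=[spool,flask,keg] B=[iron,knob,rod] C=[crate,axle]
Tick 3: prefer A, take spool from A; A=[flask,keg] B=[iron,knob,rod] C=[crate,axle,spool]
Tick 4: prefer B, take iron from B; A=[flask,keg] B=[knob,rod] C=[crate,axle,spool,iron]
Tick 5: prefer A, take flask from A; A=[keg] B=[knob,rod] C=[crate,axle,spool,iron,flask]
Tick 6: prefer B, take knob from B; A=[keg] B=[rod] C=[crate,axle,spool,iron,flask,knob]
Tick 7: prefer A, take keg from A; A=[-] B=[rod] C=[crate,axle,spool,iron,flask,knob,keg]
Tick 8: prefer B, take rod from B; A=[-] B=[-] C=[crate,axle,spool,iron,flask,knob,keg,rod]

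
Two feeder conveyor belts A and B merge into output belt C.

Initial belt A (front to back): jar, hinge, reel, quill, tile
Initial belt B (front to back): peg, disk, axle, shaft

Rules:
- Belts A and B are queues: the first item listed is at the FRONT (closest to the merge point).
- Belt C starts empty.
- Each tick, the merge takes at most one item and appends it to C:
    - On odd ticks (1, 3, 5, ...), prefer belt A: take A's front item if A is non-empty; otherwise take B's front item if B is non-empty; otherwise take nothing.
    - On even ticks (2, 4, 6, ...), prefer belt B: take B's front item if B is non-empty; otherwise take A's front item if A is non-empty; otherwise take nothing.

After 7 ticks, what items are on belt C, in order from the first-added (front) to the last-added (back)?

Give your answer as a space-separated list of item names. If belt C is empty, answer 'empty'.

Tick 1: prefer A, take jar from A; A=[hinge,reel,quill,tile] B=[peg,disk,axle,shaft] C=[jar]
Tick 2: prefer B, take peg from B; A=[hinge,reel,quill,tile] B=[disk,axle,shaft] C=[jar,peg]
Tick 3: prefer A, take hinge from A; A=[reel,quill,tile] B=[disk,axle,shaft] C=[jar,peg,hinge]
Tick 4: prefer B, take disk from B; A=[reel,quill,tile] B=[axle,shaft] C=[jar,peg,hinge,disk]
Tick 5: prefer A, take reel from A; A=[quill,tile] B=[axle,shaft] C=[jar,peg,hinge,disk,reel]
Tick 6: prefer B, take axle from B; A=[quill,tile] B=[shaft] C=[jar,peg,hinge,disk,reel,axle]
Tick 7: prefer A, take quill from A; A=[tile] B=[shaft] C=[jar,peg,hinge,disk,reel,axle,quill]

Answer: jar peg hinge disk reel axle quill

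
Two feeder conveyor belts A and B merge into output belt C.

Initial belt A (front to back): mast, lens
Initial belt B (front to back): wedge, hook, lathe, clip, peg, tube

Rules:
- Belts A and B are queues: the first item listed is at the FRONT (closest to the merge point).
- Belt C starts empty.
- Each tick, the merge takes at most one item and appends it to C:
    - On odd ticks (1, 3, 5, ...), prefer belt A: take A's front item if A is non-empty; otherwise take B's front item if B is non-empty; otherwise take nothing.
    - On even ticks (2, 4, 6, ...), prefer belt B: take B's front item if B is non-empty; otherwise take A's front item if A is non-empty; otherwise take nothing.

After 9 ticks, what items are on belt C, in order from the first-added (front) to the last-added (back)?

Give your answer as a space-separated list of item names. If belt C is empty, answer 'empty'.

Tick 1: prefer A, take mast from A; A=[lens] B=[wedge,hook,lathe,clip,peg,tube] C=[mast]
Tick 2: prefer B, take wedge from B; A=[lens] B=[hook,lathe,clip,peg,tube] C=[mast,wedge]
Tick 3: prefer A, take lens from A; A=[-] B=[hook,lathe,clip,peg,tube] C=[mast,wedge,lens]
Tick 4: prefer B, take hook from B; A=[-] B=[lathe,clip,peg,tube] C=[mast,wedge,lens,hook]
Tick 5: prefer A, take lathe from B; A=[-] B=[clip,peg,tube] C=[mast,wedge,lens,hook,lathe]
Tick 6: prefer B, take clip from B; A=[-] B=[peg,tube] C=[mast,wedge,lens,hook,lathe,clip]
Tick 7: prefer A, take peg from B; A=[-] B=[tube] C=[mast,wedge,lens,hook,lathe,clip,peg]
Tick 8: prefer B, take tube from B; A=[-] B=[-] C=[mast,wedge,lens,hook,lathe,clip,peg,tube]
Tick 9: prefer A, both empty, nothing taken; A=[-] B=[-] C=[mast,wedge,lens,hook,lathe,clip,peg,tube]

Answer: mast wedge lens hook lathe clip peg tube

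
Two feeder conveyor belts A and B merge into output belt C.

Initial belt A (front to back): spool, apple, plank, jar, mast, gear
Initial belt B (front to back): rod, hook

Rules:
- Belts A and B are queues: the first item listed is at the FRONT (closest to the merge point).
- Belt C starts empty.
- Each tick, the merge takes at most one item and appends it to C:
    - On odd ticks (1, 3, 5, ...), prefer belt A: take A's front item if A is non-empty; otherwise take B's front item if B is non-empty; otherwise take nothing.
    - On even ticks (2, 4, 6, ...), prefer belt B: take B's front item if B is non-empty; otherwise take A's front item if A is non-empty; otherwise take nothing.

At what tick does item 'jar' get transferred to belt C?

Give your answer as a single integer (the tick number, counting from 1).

Tick 1: prefer A, take spool from A; A=[apple,plank,jar,mast,gear] B=[rod,hook] C=[spool]
Tick 2: prefer B, take rod from B; A=[apple,plank,jar,mast,gear] B=[hook] C=[spool,rod]
Tick 3: prefer A, take apple from A; A=[plank,jar,mast,gear] B=[hook] C=[spool,rod,apple]
Tick 4: prefer B, take hook from B; A=[plank,jar,mast,gear] B=[-] C=[spool,rod,apple,hook]
Tick 5: prefer A, take plank from A; A=[jar,mast,gear] B=[-] C=[spool,rod,apple,hook,plank]
Tick 6: prefer B, take jar from A; A=[mast,gear] B=[-] C=[spool,rod,apple,hook,plank,jar]

Answer: 6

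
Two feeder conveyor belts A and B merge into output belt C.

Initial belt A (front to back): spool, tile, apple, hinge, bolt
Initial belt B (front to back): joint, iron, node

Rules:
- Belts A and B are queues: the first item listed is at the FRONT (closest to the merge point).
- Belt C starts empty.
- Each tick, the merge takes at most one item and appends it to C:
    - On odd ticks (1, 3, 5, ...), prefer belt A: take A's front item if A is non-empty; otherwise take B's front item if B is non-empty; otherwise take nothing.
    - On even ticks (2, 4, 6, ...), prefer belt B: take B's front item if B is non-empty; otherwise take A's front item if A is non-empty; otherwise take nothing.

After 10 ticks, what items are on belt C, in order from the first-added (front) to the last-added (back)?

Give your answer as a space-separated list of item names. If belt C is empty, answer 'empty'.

Answer: spool joint tile iron apple node hinge bolt

Derivation:
Tick 1: prefer A, take spool from A; A=[tile,apple,hinge,bolt] B=[joint,iron,node] C=[spool]
Tick 2: prefer B, take joint from B; A=[tile,apple,hinge,bolt] B=[iron,node] C=[spool,joint]
Tick 3: prefer A, take tile from A; A=[apple,hinge,bolt] B=[iron,node] C=[spool,joint,tile]
Tick 4: prefer B, take iron from B; A=[apple,hinge,bolt] B=[node] C=[spool,joint,tile,iron]
Tick 5: prefer A, take apple from A; A=[hinge,bolt] B=[node] C=[spool,joint,tile,iron,apple]
Tick 6: prefer B, take node from B; A=[hinge,bolt] B=[-] C=[spool,joint,tile,iron,apple,node]
Tick 7: prefer A, take hinge from A; A=[bolt] B=[-] C=[spool,joint,tile,iron,apple,node,hinge]
Tick 8: prefer B, take bolt from A; A=[-] B=[-] C=[spool,joint,tile,iron,apple,node,hinge,bolt]
Tick 9: prefer A, both empty, nothing taken; A=[-] B=[-] C=[spool,joint,tile,iron,apple,node,hinge,bolt]
Tick 10: prefer B, both empty, nothing taken; A=[-] B=[-] C=[spool,joint,tile,iron,apple,node,hinge,bolt]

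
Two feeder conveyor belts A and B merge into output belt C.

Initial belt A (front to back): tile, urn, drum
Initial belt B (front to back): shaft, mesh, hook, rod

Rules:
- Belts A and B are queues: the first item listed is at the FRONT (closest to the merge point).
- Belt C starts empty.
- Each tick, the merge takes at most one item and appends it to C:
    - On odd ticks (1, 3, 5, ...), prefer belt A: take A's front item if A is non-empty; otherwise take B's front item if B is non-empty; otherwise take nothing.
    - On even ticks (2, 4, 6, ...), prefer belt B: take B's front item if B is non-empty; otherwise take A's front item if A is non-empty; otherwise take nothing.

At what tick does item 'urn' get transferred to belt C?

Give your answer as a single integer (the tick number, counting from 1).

Tick 1: prefer A, take tile from A; A=[urn,drum] B=[shaft,mesh,hook,rod] C=[tile]
Tick 2: prefer B, take shaft from B; A=[urn,drum] B=[mesh,hook,rod] C=[tile,shaft]
Tick 3: prefer A, take urn from A; A=[drum] B=[mesh,hook,rod] C=[tile,shaft,urn]

Answer: 3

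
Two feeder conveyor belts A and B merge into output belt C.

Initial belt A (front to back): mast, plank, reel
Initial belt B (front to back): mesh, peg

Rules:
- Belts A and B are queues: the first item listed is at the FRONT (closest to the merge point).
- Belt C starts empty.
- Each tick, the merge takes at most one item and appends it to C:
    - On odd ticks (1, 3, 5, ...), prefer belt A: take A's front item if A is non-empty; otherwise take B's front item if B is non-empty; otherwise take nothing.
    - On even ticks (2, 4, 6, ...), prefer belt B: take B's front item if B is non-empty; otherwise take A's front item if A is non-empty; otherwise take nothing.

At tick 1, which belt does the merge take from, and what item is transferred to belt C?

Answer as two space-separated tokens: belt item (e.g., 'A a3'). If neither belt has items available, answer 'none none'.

Answer: A mast

Derivation:
Tick 1: prefer A, take mast from A; A=[plank,reel] B=[mesh,peg] C=[mast]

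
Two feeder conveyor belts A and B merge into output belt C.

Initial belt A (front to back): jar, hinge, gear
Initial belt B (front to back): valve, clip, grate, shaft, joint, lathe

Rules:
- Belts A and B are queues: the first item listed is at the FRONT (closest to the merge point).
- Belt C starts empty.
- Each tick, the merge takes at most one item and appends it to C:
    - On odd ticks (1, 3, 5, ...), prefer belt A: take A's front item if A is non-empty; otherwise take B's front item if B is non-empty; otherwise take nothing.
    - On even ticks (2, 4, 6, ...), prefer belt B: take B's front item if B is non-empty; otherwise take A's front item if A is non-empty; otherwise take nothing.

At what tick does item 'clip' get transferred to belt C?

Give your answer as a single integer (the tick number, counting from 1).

Answer: 4

Derivation:
Tick 1: prefer A, take jar from A; A=[hinge,gear] B=[valve,clip,grate,shaft,joint,lathe] C=[jar]
Tick 2: prefer B, take valve from B; A=[hinge,gear] B=[clip,grate,shaft,joint,lathe] C=[jar,valve]
Tick 3: prefer A, take hinge from A; A=[gear] B=[clip,grate,shaft,joint,lathe] C=[jar,valve,hinge]
Tick 4: prefer B, take clip from B; A=[gear] B=[grate,shaft,joint,lathe] C=[jar,valve,hinge,clip]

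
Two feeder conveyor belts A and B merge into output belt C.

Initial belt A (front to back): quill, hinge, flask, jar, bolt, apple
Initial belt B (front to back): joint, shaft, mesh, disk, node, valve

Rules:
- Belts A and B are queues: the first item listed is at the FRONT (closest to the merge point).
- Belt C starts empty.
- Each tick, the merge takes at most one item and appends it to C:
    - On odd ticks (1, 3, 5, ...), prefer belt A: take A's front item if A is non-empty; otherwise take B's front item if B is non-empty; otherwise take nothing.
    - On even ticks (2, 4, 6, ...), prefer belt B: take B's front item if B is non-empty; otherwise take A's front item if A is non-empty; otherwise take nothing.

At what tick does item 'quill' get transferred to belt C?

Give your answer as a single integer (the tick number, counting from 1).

Tick 1: prefer A, take quill from A; A=[hinge,flask,jar,bolt,apple] B=[joint,shaft,mesh,disk,node,valve] C=[quill]

Answer: 1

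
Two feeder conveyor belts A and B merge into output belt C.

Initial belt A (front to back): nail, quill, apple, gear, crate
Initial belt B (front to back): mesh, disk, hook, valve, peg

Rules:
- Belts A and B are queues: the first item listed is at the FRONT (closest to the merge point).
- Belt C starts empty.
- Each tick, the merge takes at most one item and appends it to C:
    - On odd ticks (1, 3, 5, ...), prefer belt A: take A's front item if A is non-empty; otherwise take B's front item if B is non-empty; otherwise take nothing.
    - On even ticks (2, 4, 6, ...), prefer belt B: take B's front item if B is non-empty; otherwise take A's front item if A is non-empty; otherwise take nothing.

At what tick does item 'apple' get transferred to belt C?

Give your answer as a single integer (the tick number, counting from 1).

Tick 1: prefer A, take nail from A; A=[quill,apple,gear,crate] B=[mesh,disk,hook,valve,peg] C=[nail]
Tick 2: prefer B, take mesh from B; A=[quill,apple,gear,crate] B=[disk,hook,valve,peg] C=[nail,mesh]
Tick 3: prefer A, take quill from A; A=[apple,gear,crate] B=[disk,hook,valve,peg] C=[nail,mesh,quill]
Tick 4: prefer B, take disk from B; A=[apple,gear,crate] B=[hook,valve,peg] C=[nail,mesh,quill,disk]
Tick 5: prefer A, take apple from A; A=[gear,crate] B=[hook,valve,peg] C=[nail,mesh,quill,disk,apple]

Answer: 5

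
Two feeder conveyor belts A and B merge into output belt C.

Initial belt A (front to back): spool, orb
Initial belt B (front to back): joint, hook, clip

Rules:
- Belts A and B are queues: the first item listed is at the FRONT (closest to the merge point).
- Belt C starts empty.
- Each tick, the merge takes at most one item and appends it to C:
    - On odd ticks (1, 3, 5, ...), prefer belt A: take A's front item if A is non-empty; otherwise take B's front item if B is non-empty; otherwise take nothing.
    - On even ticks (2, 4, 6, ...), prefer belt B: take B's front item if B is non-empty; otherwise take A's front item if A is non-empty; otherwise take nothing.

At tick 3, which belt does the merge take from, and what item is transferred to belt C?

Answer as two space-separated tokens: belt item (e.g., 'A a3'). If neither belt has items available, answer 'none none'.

Answer: A orb

Derivation:
Tick 1: prefer A, take spool from A; A=[orb] B=[joint,hook,clip] C=[spool]
Tick 2: prefer B, take joint from B; A=[orb] B=[hook,clip] C=[spool,joint]
Tick 3: prefer A, take orb from A; A=[-] B=[hook,clip] C=[spool,joint,orb]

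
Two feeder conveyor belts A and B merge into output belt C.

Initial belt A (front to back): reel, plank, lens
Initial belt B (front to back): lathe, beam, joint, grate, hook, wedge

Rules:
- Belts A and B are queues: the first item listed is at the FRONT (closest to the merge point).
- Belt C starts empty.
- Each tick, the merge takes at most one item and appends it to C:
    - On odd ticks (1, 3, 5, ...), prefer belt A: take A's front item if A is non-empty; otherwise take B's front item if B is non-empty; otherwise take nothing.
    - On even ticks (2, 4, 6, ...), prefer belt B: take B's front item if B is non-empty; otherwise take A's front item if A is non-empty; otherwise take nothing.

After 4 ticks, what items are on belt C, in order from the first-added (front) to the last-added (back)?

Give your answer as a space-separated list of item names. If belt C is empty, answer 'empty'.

Answer: reel lathe plank beam

Derivation:
Tick 1: prefer A, take reel from A; A=[plank,lens] B=[lathe,beam,joint,grate,hook,wedge] C=[reel]
Tick 2: prefer B, take lathe from B; A=[plank,lens] B=[beam,joint,grate,hook,wedge] C=[reel,lathe]
Tick 3: prefer A, take plank from A; A=[lens] B=[beam,joint,grate,hook,wedge] C=[reel,lathe,plank]
Tick 4: prefer B, take beam from B; A=[lens] B=[joint,grate,hook,wedge] C=[reel,lathe,plank,beam]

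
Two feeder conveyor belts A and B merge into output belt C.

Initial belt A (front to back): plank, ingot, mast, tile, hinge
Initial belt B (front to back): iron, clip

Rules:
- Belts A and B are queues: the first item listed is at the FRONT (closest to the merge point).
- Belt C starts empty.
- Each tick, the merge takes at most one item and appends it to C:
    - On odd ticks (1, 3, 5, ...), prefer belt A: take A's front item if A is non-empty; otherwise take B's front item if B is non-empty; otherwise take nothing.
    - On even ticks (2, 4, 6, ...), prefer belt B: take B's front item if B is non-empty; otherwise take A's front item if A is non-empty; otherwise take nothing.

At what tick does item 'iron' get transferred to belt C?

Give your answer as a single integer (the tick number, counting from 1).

Tick 1: prefer A, take plank from A; A=[ingot,mast,tile,hinge] B=[iron,clip] C=[plank]
Tick 2: prefer B, take iron from B; A=[ingot,mast,tile,hinge] B=[clip] C=[plank,iron]

Answer: 2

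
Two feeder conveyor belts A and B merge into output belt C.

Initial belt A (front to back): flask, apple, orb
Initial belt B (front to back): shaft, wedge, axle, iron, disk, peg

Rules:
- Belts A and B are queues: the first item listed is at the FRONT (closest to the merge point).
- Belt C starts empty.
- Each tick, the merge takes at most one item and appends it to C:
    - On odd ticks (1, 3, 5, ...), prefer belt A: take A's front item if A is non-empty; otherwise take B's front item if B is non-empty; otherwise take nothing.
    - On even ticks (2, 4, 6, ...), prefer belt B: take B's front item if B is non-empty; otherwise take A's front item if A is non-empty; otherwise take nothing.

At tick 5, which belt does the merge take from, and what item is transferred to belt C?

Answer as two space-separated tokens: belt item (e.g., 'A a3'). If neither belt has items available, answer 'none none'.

Tick 1: prefer A, take flask from A; A=[apple,orb] B=[shaft,wedge,axle,iron,disk,peg] C=[flask]
Tick 2: prefer B, take shaft from B; A=[apple,orb] B=[wedge,axle,iron,disk,peg] C=[flask,shaft]
Tick 3: prefer A, take apple from A; A=[orb] B=[wedge,axle,iron,disk,peg] C=[flask,shaft,apple]
Tick 4: prefer B, take wedge from B; A=[orb] B=[axle,iron,disk,peg] C=[flask,shaft,apple,wedge]
Tick 5: prefer A, take orb from A; A=[-] B=[axle,iron,disk,peg] C=[flask,shaft,apple,wedge,orb]

Answer: A orb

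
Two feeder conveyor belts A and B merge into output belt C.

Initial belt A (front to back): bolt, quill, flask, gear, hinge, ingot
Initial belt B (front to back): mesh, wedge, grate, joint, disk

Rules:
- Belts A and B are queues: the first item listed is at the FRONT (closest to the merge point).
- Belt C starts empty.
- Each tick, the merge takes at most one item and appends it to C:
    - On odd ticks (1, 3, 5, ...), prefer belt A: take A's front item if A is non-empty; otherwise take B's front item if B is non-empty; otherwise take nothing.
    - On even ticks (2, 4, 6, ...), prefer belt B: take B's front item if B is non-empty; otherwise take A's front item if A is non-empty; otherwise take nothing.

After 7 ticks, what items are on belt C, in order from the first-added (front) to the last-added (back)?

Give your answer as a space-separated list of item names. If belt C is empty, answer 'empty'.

Answer: bolt mesh quill wedge flask grate gear

Derivation:
Tick 1: prefer A, take bolt from A; A=[quill,flask,gear,hinge,ingot] B=[mesh,wedge,grate,joint,disk] C=[bolt]
Tick 2: prefer B, take mesh from B; A=[quill,flask,gear,hinge,ingot] B=[wedge,grate,joint,disk] C=[bolt,mesh]
Tick 3: prefer A, take quill from A; A=[flask,gear,hinge,ingot] B=[wedge,grate,joint,disk] C=[bolt,mesh,quill]
Tick 4: prefer B, take wedge from B; A=[flask,gear,hinge,ingot] B=[grate,joint,disk] C=[bolt,mesh,quill,wedge]
Tick 5: prefer A, take flask from A; A=[gear,hinge,ingot] B=[grate,joint,disk] C=[bolt,mesh,quill,wedge,flask]
Tick 6: prefer B, take grate from B; A=[gear,hinge,ingot] B=[joint,disk] C=[bolt,mesh,quill,wedge,flask,grate]
Tick 7: prefer A, take gear from A; A=[hinge,ingot] B=[joint,disk] C=[bolt,mesh,quill,wedge,flask,grate,gear]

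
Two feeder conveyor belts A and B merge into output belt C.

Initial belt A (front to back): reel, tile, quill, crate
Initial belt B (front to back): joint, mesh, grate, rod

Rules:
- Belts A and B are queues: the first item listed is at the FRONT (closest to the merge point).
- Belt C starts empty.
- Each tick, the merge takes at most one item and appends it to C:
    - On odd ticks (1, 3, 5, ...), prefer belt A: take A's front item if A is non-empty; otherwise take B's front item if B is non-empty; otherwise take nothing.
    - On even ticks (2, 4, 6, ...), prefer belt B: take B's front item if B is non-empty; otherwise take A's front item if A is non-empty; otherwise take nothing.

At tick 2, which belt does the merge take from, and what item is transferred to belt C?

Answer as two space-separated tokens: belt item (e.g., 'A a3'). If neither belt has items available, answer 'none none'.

Answer: B joint

Derivation:
Tick 1: prefer A, take reel from A; A=[tile,quill,crate] B=[joint,mesh,grate,rod] C=[reel]
Tick 2: prefer B, take joint from B; A=[tile,quill,crate] B=[mesh,grate,rod] C=[reel,joint]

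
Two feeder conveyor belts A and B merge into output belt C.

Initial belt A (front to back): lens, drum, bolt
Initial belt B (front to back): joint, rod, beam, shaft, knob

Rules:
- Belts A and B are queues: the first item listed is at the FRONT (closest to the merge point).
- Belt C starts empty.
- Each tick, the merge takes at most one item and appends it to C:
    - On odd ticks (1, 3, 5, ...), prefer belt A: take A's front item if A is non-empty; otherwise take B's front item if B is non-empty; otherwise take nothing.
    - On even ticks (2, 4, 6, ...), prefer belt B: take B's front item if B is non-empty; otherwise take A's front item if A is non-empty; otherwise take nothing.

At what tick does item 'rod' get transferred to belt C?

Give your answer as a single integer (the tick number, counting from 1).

Answer: 4

Derivation:
Tick 1: prefer A, take lens from A; A=[drum,bolt] B=[joint,rod,beam,shaft,knob] C=[lens]
Tick 2: prefer B, take joint from B; A=[drum,bolt] B=[rod,beam,shaft,knob] C=[lens,joint]
Tick 3: prefer A, take drum from A; A=[bolt] B=[rod,beam,shaft,knob] C=[lens,joint,drum]
Tick 4: prefer B, take rod from B; A=[bolt] B=[beam,shaft,knob] C=[lens,joint,drum,rod]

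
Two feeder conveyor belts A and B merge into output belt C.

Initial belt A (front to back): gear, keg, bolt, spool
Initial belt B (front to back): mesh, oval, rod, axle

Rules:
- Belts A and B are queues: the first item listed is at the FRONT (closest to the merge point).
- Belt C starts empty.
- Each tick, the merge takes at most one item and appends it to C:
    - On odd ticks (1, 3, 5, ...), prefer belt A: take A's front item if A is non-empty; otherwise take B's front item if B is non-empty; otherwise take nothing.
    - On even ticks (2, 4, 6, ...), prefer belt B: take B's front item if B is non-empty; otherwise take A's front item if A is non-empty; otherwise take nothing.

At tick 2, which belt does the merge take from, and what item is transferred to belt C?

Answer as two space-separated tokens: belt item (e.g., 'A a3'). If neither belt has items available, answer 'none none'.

Answer: B mesh

Derivation:
Tick 1: prefer A, take gear from A; A=[keg,bolt,spool] B=[mesh,oval,rod,axle] C=[gear]
Tick 2: prefer B, take mesh from B; A=[keg,bolt,spool] B=[oval,rod,axle] C=[gear,mesh]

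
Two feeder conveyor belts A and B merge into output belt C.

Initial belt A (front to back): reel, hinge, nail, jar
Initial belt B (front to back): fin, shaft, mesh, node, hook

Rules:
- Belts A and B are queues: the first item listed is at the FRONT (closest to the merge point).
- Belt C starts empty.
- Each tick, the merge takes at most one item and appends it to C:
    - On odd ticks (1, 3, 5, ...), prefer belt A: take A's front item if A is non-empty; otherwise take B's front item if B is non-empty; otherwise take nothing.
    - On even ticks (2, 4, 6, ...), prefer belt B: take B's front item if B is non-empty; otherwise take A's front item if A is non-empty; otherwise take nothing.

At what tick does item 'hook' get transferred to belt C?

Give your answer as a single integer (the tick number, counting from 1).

Tick 1: prefer A, take reel from A; A=[hinge,nail,jar] B=[fin,shaft,mesh,node,hook] C=[reel]
Tick 2: prefer B, take fin from B; A=[hinge,nail,jar] B=[shaft,mesh,node,hook] C=[reel,fin]
Tick 3: prefer A, take hinge from A; A=[nail,jar] B=[shaft,mesh,node,hook] C=[reel,fin,hinge]
Tick 4: prefer B, take shaft from B; A=[nail,jar] B=[mesh,node,hook] C=[reel,fin,hinge,shaft]
Tick 5: prefer A, take nail from A; A=[jar] B=[mesh,node,hook] C=[reel,fin,hinge,shaft,nail]
Tick 6: prefer B, take mesh from B; A=[jar] B=[node,hook] C=[reel,fin,hinge,shaft,nail,mesh]
Tick 7: prefer A, take jar from A; A=[-] B=[node,hook] C=[reel,fin,hinge,shaft,nail,mesh,jar]
Tick 8: prefer B, take node from B; A=[-] B=[hook] C=[reel,fin,hinge,shaft,nail,mesh,jar,node]
Tick 9: prefer A, take hook from B; A=[-] B=[-] C=[reel,fin,hinge,shaft,nail,mesh,jar,node,hook]

Answer: 9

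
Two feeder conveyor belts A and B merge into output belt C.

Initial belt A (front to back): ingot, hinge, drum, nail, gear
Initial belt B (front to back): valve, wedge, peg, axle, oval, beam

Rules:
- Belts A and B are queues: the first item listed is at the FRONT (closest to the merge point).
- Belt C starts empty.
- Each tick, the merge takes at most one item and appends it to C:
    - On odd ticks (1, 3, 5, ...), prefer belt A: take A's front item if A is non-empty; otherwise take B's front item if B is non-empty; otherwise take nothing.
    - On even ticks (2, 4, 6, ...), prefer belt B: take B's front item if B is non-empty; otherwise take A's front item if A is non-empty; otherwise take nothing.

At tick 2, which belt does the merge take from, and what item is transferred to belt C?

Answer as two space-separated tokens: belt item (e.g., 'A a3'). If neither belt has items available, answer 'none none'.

Answer: B valve

Derivation:
Tick 1: prefer A, take ingot from A; A=[hinge,drum,nail,gear] B=[valve,wedge,peg,axle,oval,beam] C=[ingot]
Tick 2: prefer B, take valve from B; A=[hinge,drum,nail,gear] B=[wedge,peg,axle,oval,beam] C=[ingot,valve]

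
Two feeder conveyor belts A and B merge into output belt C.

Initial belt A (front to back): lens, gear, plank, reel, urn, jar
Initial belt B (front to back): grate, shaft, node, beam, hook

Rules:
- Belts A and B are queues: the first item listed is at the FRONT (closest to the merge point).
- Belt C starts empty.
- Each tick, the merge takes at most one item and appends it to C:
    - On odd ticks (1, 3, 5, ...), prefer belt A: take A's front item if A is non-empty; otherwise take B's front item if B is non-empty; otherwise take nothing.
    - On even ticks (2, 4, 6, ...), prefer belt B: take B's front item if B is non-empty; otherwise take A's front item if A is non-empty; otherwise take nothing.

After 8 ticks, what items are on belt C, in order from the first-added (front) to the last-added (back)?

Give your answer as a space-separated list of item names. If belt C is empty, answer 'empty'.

Tick 1: prefer A, take lens from A; A=[gear,plank,reel,urn,jar] B=[grate,shaft,node,beam,hook] C=[lens]
Tick 2: prefer B, take grate from B; A=[gear,plank,reel,urn,jar] B=[shaft,node,beam,hook] C=[lens,grate]
Tick 3: prefer A, take gear from A; A=[plank,reel,urn,jar] B=[shaft,node,beam,hook] C=[lens,grate,gear]
Tick 4: prefer B, take shaft from B; A=[plank,reel,urn,jar] B=[node,beam,hook] C=[lens,grate,gear,shaft]
Tick 5: prefer A, take plank from A; A=[reel,urn,jar] B=[node,beam,hook] C=[lens,grate,gear,shaft,plank]
Tick 6: prefer B, take node from B; A=[reel,urn,jar] B=[beam,hook] C=[lens,grate,gear,shaft,plank,node]
Tick 7: prefer A, take reel from A; A=[urn,jar] B=[beam,hook] C=[lens,grate,gear,shaft,plank,node,reel]
Tick 8: prefer B, take beam from B; A=[urn,jar] B=[hook] C=[lens,grate,gear,shaft,plank,node,reel,beam]

Answer: lens grate gear shaft plank node reel beam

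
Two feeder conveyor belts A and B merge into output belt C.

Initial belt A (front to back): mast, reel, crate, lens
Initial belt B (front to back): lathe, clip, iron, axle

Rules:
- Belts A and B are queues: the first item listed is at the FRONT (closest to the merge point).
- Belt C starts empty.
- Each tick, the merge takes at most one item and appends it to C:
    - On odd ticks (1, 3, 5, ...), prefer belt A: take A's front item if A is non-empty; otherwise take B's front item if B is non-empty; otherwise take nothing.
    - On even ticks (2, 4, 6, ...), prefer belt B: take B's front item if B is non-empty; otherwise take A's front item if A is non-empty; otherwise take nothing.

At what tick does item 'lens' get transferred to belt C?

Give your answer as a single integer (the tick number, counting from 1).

Tick 1: prefer A, take mast from A; A=[reel,crate,lens] B=[lathe,clip,iron,axle] C=[mast]
Tick 2: prefer B, take lathe from B; A=[reel,crate,lens] B=[clip,iron,axle] C=[mast,lathe]
Tick 3: prefer A, take reel from A; A=[crate,lens] B=[clip,iron,axle] C=[mast,lathe,reel]
Tick 4: prefer B, take clip from B; A=[crate,lens] B=[iron,axle] C=[mast,lathe,reel,clip]
Tick 5: prefer A, take crate from A; A=[lens] B=[iron,axle] C=[mast,lathe,reel,clip,crate]
Tick 6: prefer B, take iron from B; A=[lens] B=[axle] C=[mast,lathe,reel,clip,crate,iron]
Tick 7: prefer A, take lens from A; A=[-] B=[axle] C=[mast,lathe,reel,clip,crate,iron,lens]

Answer: 7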